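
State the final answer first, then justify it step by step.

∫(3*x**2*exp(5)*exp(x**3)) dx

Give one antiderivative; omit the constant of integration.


The answer is exp(x**3 + 5).
Step 1. Substitute u = x**3 + 5, turning ∫(3*x**2*exp(5)*exp(x**3)) dx into ∫(exp(u)) du: now ∫(exp(u)) du.
Step 2. Evaluate the standard form: now exp(u).
Step 3. Substitute back u = x**3 + 5: now exp(x**3 + 5).
Answer: exp(x**3 + 5).


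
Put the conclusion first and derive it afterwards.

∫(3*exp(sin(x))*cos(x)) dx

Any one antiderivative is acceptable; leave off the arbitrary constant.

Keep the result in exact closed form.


The answer is 3*exp(sin(x)).
Step 1. Substitute u = sin(x), turning ∫(3*exp(sin(x))*cos(x)) dx into ∫(3*exp(u)) du: now ∫(3*exp(u)) du.
Step 2. Evaluate the standard form: now 3*exp(u).
Step 3. Substitute back u = sin(x): now 3*exp(sin(x)).
Answer: 3*exp(sin(x)).


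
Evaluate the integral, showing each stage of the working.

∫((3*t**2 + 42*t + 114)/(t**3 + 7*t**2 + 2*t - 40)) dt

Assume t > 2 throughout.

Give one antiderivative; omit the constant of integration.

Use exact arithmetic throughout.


Step 1. Decompose ∫((3*t**2 + 42*t + 114)/(t**3 + 7*t**2 + 2*t - 40)) dt by partial fractions, (3*t**2 + 42*t + 114)/(t**3 + 7*t**2 + 2*t - 40) = -3/(t + 5) + 1/(t + 4) + 5/(t - 2): now ∫(5/(t - 2)) dt + ∫(1/(t + 4)) dt + ∫(-3/(t + 5)) dt.
Step 2. Evaluate the standard form [assuming t > -4]: now log(t + 4) + ∫(5/(t - 2)) dt + ∫(-3/(t + 5)) dt.
Step 3. Evaluate the standard form [assuming t > -5]: now log(t + 4) - 3*log(t + 5) + ∫(5/(t - 2)) dt.
Step 4. Evaluate the standard form [assuming t > 2]: now 5*log(t - 2) + log(t + 4) - 3*log(t + 5).
Answer: 5*log(t - 2) + log(t + 4) - 3*log(t + 5).


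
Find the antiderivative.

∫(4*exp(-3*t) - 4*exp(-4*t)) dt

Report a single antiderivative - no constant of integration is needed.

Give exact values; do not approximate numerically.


Answer: -4*exp(-3*t)/3 + exp(-4*t).


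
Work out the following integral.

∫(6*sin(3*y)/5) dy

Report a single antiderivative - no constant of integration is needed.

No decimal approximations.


Answer: -2*cos(3*y)/5.


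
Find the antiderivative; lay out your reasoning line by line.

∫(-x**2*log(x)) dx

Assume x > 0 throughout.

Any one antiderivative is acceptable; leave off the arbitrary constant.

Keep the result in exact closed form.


Step 1. Integrate ∫(-x**2*log(x)) dx by parts with u = log(x), dv = (-x**2) dx, so v = -x**3/3 [assuming x > 0]: now -x**3*log(x)/3 + ∫(x**2/3) dx.
Step 2. Evaluate the standard form: now -x**3*log(x)/3 + x**3/9.
Answer: -x**3*log(x)/3 + x**3/9.


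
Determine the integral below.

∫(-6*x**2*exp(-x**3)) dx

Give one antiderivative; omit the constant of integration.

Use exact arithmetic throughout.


Answer: 2*exp(-x**3).


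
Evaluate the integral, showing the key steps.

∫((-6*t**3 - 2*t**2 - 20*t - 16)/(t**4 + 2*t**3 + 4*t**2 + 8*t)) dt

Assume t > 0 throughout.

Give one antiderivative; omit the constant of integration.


Step 1. Decompose ∫((-6*t**3 - 2*t**2 - 20*t - 16)/(t**4 + 2*t**3 + 4*t**2 + 8*t)) dt by partial fractions, (-6*t**3 - 2*t**2 - 20*t - 16)/(t**4 + 2*t**3 + 4*t**2 + 8*t) = 2/(t**2 + 4) - 4/(t + 2) - 2/t: now ∫(-2/t) dt + ∫(-4/(t + 2)) dt + ∫(2/(t**2 + 4)) dt.
Step 2. Evaluate the standard form [assuming t > -2]: now -4*log(t + 2) + ∫(-2/t) dt + ∫(2/(t**2 + 4)) dt.
Step 3. Evaluate the standard form [assuming t > 0]: now -2*log(t) - 4*log(t + 2) + ∫(2/(t**2 + 4)) dt.
Step 4. Evaluate the standard form: now -2*log(t) - 4*log(t + 2) + atan(t/2).
Answer: -2*log(t) - 4*log(t + 2) + atan(t/2).


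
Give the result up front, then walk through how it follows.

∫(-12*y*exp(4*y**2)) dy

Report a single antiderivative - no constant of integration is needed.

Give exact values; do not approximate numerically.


The answer is -3*exp(4*y**2)/2.
Step 1. Substitute u = y**2, turning ∫(-12*y*exp(4*y**2)) dy into ∫(-6*exp(4*u)) du: now ∫(-6*exp(4*u)) du.
Step 2. Evaluate the standard form: now -3*exp(4*u)/2.
Step 3. Substitute back u = y**2: now -3*exp(4*y**2)/2.
Answer: -3*exp(4*y**2)/2.


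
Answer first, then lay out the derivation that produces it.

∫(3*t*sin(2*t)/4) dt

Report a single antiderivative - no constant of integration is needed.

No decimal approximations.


The answer is -3*t*cos(2*t)/8 + 3*sin(2*t)/16.
Step 1. Integrate ∫(3*t*sin(2*t)/4) dt by parts with u = t, dv = (3*sin(2*t)/4) dt, so v = -3*cos(2*t)/8: now -3*t*cos(2*t)/8 + ∫(3*cos(2*t)/8) dt.
Step 2. Evaluate the standard form: now -3*t*cos(2*t)/8 + 3*sin(2*t)/16.
Answer: -3*t*cos(2*t)/8 + 3*sin(2*t)/16.


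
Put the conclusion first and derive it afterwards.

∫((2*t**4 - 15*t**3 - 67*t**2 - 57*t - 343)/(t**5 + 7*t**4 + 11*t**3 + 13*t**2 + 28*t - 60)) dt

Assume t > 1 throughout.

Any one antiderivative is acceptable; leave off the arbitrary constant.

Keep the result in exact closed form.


The answer is -4*log(t - 1) + 2*log(t + 3) + 4*log(t + 5) + atan(t/2)/2.
Step 1. Decompose ∫((2*t**4 - 15*t**3 - 67*t**2 - 57*t - 343)/(t**5 + 7*t**4 + 11*t**3 + 13*t**2 + 28*t - 60)) dt by partial fractions, (2*t**4 - 15*t**3 - 67*t**2 - 57*t - 343)/(t**5 + 7*t**4 + 11*t**3 + 13*t**2 + 28*t - 60) = 1/(t**2 + 4) + 4/(t + 5) + 2/(t + 3) - 4/(t - 1): now ∫(-4/(t - 1)) dt + ∫(2/(t + 3)) dt + ∫(4/(t + 5)) dt + ∫(1/(t**2 + 4)) dt.
Step 2. Evaluate the standard form [assuming t > -3]: now 2*log(t + 3) + ∫(-4/(t - 1)) dt + ∫(4/(t + 5)) dt + ∫(1/(t**2 + 4)) dt.
Step 3. Evaluate the standard form [assuming t > -5]: now 2*log(t + 3) + 4*log(t + 5) + ∫(-4/(t - 1)) dt + ∫(1/(t**2 + 4)) dt.
Step 4. Evaluate the standard form [assuming t > 1]: now -4*log(t - 1) + 2*log(t + 3) + 4*log(t + 5) + ∫(1/(t**2 + 4)) dt.
Step 5. Evaluate the standard form: now -4*log(t - 1) + 2*log(t + 3) + 4*log(t + 5) + atan(t/2)/2.
Answer: -4*log(t - 1) + 2*log(t + 3) + 4*log(t + 5) + atan(t/2)/2.


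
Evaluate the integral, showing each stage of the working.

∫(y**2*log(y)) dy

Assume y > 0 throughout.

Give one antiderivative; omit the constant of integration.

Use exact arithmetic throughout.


Step 1. Integrate ∫(y**2*log(y)) dy by parts with u = log(y), dv = (y**2) dy, so v = y**3/3 [assuming y > 0]: now y**3*log(y)/3 + ∫(-y**2/3) dy.
Step 2. Evaluate the standard form: now y**3*log(y)/3 - y**3/9.
Answer: y**3*log(y)/3 - y**3/9.


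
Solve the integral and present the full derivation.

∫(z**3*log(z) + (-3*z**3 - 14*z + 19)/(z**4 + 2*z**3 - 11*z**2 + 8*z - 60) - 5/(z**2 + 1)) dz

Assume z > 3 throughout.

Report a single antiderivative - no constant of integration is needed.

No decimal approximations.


Step 1. Rewrite: now ∫(z**3*log(z)) dz + ∫((-3*z**3 - 14*z + 19)/(z**4 + 2*z**3 - 11*z**2 + 8*z - 60)) dz + ∫(-5/(z**2 + 1)) dz.
Step 2. Evaluate the standard form: now -5*atan(z) + ∫(z**3*log(z)) dz + ∫((-3*z**3 - 14*z + 19)/(z**4 + 2*z**3 - 11*z**2 + 8*z - 60)) dz.
Step 3. Integrate ∫(z**3*log(z)) dz by parts with u = log(z), dv = (z**3) dz, so v = z**4/4 [assuming z > 0]: now z**4*log(z)/4 - 5*atan(z) + ∫(-z**3/4) dz + ∫((-3*z**3 - 14*z + 19)/(z**4 + 2*z**3 - 11*z**2 + 8*z - 60)) dz.
Step 4. Evaluate the standard form: now z**4*log(z)/4 - z**4/16 - 5*atan(z) + ∫((-3*z**3 - 14*z + 19)/(z**4 + 2*z**3 - 11*z**2 + 8*z - 60)) dz.
Step 5. Decompose ∫((-3*z**3 - 14*z + 19)/(z**4 + 2*z**3 - 11*z**2 + 8*z - 60)) dz by partial fractions, (-3*z**3 - 14*z + 19)/(z**4 + 2*z**3 - 11*z**2 + 8*z - 60) = -1/(z**2 + 4) - 2/(z + 5) - 1/(z - 3): now z**4*log(z)/4 - z**4/16 - 5*atan(z) + ∫(-1/(z - 3)) dz + ∫(-2/(z + 5)) dz + ∫(-1/(z**2 + 4)) dz.
Step 6. Evaluate the standard form [assuming z > -5]: now z**4*log(z)/4 - z**4/16 - 2*log(z + 5) - 5*atan(z) + ∫(-1/(z - 3)) dz + ∫(-1/(z**2 + 4)) dz.
Step 7. Evaluate the standard form [assuming z > 3]: now z**4*log(z)/4 - z**4/16 - log(z - 3) - 2*log(z + 5) - 5*atan(z) + ∫(-1/(z**2 + 4)) dz.
Step 8. Evaluate the standard form: now z**4*log(z)/4 - z**4/16 - log(z - 3) - 2*log(z + 5) - atan(z/2)/2 - 5*atan(z).
Answer: z**4*log(z)/4 - z**4/16 - log(z - 3) - 2*log(z + 5) - atan(z/2)/2 - 5*atan(z).


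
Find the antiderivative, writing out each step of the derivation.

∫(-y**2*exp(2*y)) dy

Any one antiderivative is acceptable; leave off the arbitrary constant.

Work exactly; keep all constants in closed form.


Step 1. Integrate ∫(-y**2*exp(2*y)) dy by parts with u = y**2, dv = (-exp(2*y)) dy, so v = -exp(2*y)/2: now -y**2*exp(2*y)/2 + ∫(y*exp(2*y)) dy.
Step 2. Integrate ∫(y*exp(2*y)) dy by parts with u = y, dv = (exp(2*y)) dy, so v = exp(2*y)/2: now -y**2*exp(2*y)/2 + y*exp(2*y)/2 + ∫(-exp(2*y)/2) dy.
Step 3. Evaluate the standard form: now -y**2*exp(2*y)/2 + y*exp(2*y)/2 - exp(2*y)/4.
Answer: -y**2*exp(2*y)/2 + y*exp(2*y)/2 - exp(2*y)/4.


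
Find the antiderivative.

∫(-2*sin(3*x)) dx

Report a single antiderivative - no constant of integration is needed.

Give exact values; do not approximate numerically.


Answer: 2*cos(3*x)/3.


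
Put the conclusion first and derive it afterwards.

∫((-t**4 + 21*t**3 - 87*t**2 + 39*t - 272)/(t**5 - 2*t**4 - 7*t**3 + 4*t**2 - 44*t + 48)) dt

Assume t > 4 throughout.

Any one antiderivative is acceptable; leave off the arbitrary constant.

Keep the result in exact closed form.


The answer is -log(t - 4) + 5*log(t - 1) - 5*log(t + 3) + 3*atan(t/2)/2.
Step 1. Decompose ∫((-t**4 + 21*t**3 - 87*t**2 + 39*t - 272)/(t**5 - 2*t**4 - 7*t**3 + 4*t**2 - 44*t + 48)) dt by partial fractions, (-t**4 + 21*t**3 - 87*t**2 + 39*t - 272)/(t**5 - 2*t**4 - 7*t**3 + 4*t**2 - 44*t + 48) = 3/(t**2 + 4) - 5/(t + 3) + 5/(t - 1) - 1/(t - 4): now ∫(-1/(t - 4)) dt + ∫(5/(t - 1)) dt + ∫(-5/(t + 3)) dt + ∫(3/(t**2 + 4)) dt.
Step 2. Evaluate the standard form [assuming t > 1]: now 5*log(t - 1) + ∫(-1/(t - 4)) dt + ∫(-5/(t + 3)) dt + ∫(3/(t**2 + 4)) dt.
Step 3. Evaluate the standard form [assuming t > -3]: now 5*log(t - 1) - 5*log(t + 3) + ∫(-1/(t - 4)) dt + ∫(3/(t**2 + 4)) dt.
Step 4. Evaluate the standard form [assuming t > 4]: now -log(t - 4) + 5*log(t - 1) - 5*log(t + 3) + ∫(3/(t**2 + 4)) dt.
Step 5. Evaluate the standard form: now -log(t - 4) + 5*log(t - 1) - 5*log(t + 3) + 3*atan(t/2)/2.
Answer: -log(t - 4) + 5*log(t - 1) - 5*log(t + 3) + 3*atan(t/2)/2.


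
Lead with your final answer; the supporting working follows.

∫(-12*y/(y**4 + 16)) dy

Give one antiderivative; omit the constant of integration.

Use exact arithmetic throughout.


The answer is -3*atan(y**2/4)/2.
Step 1. Substitute u = y**2, turning ∫(-12*y/(y**4 + 16)) dy into ∫(-6/(u**2 + 16)) du: now ∫(-6/(u**2 + 16)) du.
Step 2. Evaluate the standard form: now -3*atan(u/4)/2.
Step 3. Substitute back u = y**2: now -3*atan(y**2/4)/2.
Answer: -3*atan(y**2/4)/2.


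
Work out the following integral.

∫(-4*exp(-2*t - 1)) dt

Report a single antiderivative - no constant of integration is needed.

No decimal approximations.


Answer: 2*exp(-2*t - 1).


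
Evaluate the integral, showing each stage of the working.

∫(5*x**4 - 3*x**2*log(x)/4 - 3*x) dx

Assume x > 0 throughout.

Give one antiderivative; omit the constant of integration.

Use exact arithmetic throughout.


Step 1. Rewrite: now ∫(-3*x) dx + ∫(5*x**4) dx + ∫(-3*x**2*log(x)/4) dx.
Step 2. Integrate ∫(-3*x**2*log(x)/4) dx by parts with u = log(x), dv = (-3*x**2/4) dx, so v = -x**3/4 [assuming x > 0]: now -x**3*log(x)/4 + ∫(-3*x) dx + ∫(x**2/4) dx + ∫(5*x**4) dx.
Step 3. Evaluate the standard form: now -x**3*log(x)/4 + x**3/12 + ∫(-3*x) dx + ∫(5*x**4) dx.
Step 4. Evaluate the standard form: now x**5 - x**3*log(x)/4 + x**3/12 + ∫(-3*x) dx.
Step 5. Evaluate the standard form: now x**5 - x**3*log(x)/4 + x**3/12 - 3*x**2/2.
Answer: x**5 - x**3*log(x)/4 + x**3/12 - 3*x**2/2.


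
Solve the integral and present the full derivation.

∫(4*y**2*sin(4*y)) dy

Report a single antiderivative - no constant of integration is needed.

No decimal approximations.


Step 1. Integrate ∫(4*y**2*sin(4*y)) dy by parts with u = y**2, dv = (4*sin(4*y)) dy, so v = -cos(4*y): now -y**2*cos(4*y) + ∫(2*y*cos(4*y)) dy.
Step 2. Integrate ∫(2*y*cos(4*y)) dy by parts with u = y, dv = (2*cos(4*y)) dy, so v = sin(4*y)/2: now -y**2*cos(4*y) + y*sin(4*y)/2 + ∫(-sin(4*y)/2) dy.
Step 3. Evaluate the standard form: now -y**2*cos(4*y) + y*sin(4*y)/2 + cos(4*y)/8.
Answer: -y**2*cos(4*y) + y*sin(4*y)/2 + cos(4*y)/8.


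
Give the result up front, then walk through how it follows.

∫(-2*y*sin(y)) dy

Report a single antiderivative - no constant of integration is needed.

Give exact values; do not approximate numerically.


The answer is 2*y*cos(y) - 2*sin(y).
Step 1. Integrate ∫(-2*y*sin(y)) dy by parts with u = y, dv = (-2*sin(y)) dy, so v = 2*cos(y): now 2*y*cos(y) + ∫(-2*cos(y)) dy.
Step 2. Evaluate the standard form: now 2*y*cos(y) - 2*sin(y).
Answer: 2*y*cos(y) - 2*sin(y).


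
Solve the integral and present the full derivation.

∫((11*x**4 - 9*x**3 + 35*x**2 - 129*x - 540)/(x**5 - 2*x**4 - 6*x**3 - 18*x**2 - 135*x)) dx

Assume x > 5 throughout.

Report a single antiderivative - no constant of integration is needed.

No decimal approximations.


Step 1. Decompose ∫((11*x**4 - 9*x**3 + 35*x**2 - 129*x - 540)/(x**5 - 2*x**4 - 6*x**3 - 18*x**2 - 135*x)) dx by partial fractions, (11*x**4 - 9*x**3 + 35*x**2 - 129*x - 540)/(x**5 - 2*x**4 - 6*x**3 - 18*x**2 - 135*x) = 2/(x**2 + 9) + 3/(x + 3) + 4/(x - 5) + 4/x: now ∫(4/x) dx + ∫(4/(x - 5)) dx + ∫(3/(x + 3)) dx + ∫(2/(x**2 + 9)) dx.
Step 2. Evaluate the standard form [assuming x > -3]: now 3*log(x + 3) + ∫(4/x) dx + ∫(4/(x - 5)) dx + ∫(2/(x**2 + 9)) dx.
Step 3. Evaluate the standard form [assuming x > 0]: now 4*log(x) + 3*log(x + 3) + ∫(4/(x - 5)) dx + ∫(2/(x**2 + 9)) dx.
Step 4. Evaluate the standard form [assuming x > 5]: now 4*log(x) + 4*log(x - 5) + 3*log(x + 3) + ∫(2/(x**2 + 9)) dx.
Step 5. Evaluate the standard form: now 4*log(x) + 4*log(x - 5) + 3*log(x + 3) + 2*atan(x/3)/3.
Answer: 4*log(x) + 4*log(x - 5) + 3*log(x + 3) + 2*atan(x/3)/3.


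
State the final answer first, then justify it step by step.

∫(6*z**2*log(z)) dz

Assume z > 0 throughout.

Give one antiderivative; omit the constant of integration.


The answer is 2*z**3*log(z) - 2*z**3/3.
Step 1. Integrate ∫(6*z**2*log(z)) dz by parts with u = log(z), dv = (6*z**2) dz, so v = 2*z**3 [assuming z > 0]: now 2*z**3*log(z) + ∫(-2*z**2) dz.
Step 2. Evaluate the standard form: now 2*z**3*log(z) - 2*z**3/3.
Answer: 2*z**3*log(z) - 2*z**3/3.


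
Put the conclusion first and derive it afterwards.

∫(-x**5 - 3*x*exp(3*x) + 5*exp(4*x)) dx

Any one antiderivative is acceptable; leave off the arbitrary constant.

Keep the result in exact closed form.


The answer is -x**6/6 - x*exp(3*x) + 5*exp(4*x)/4 + exp(3*x)/3.
Step 1. Rewrite: now ∫(-x**5) dx + ∫(-3*x*exp(3*x)) dx + ∫(5*exp(4*x)) dx.
Step 2. Evaluate the standard form: now -x**6/6 + ∫(-3*x*exp(3*x)) dx + ∫(5*exp(4*x)) dx.
Step 3. Integrate ∫(-3*x*exp(3*x)) dx by parts with u = x, dv = (-3*exp(3*x)) dx, so v = -exp(3*x): now -x**6/6 - x*exp(3*x) + ∫(exp(3*x)) dx + ∫(5*exp(4*x)) dx.
Step 4. Evaluate the standard form: now -x**6/6 - x*exp(3*x) + exp(3*x)/3 + ∫(5*exp(4*x)) dx.
Step 5. Evaluate the standard form: now -x**6/6 - x*exp(3*x) + 5*exp(4*x)/4 + exp(3*x)/3.
Answer: -x**6/6 - x*exp(3*x) + 5*exp(4*x)/4 + exp(3*x)/3.


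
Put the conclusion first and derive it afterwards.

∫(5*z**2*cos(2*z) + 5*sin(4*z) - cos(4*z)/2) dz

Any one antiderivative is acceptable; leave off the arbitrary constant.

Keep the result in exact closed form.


The answer is 5*z**2*sin(2*z)/2 + 5*z*cos(2*z)/2 - 5*sin(2*z)/4 - sin(4*z)/8 - 5*cos(4*z)/4.
Step 1. Rewrite: now ∫(5*z**2*cos(2*z)) dz + ∫(5*sin(4*z)) dz + ∫(-cos(4*z)/2) dz.
Step 2. Integrate ∫(5*z**2*cos(2*z)) dz by parts with u = z**2, dv = (5*cos(2*z)) dz, so v = 5*sin(2*z)/2: now 5*z**2*sin(2*z)/2 + ∫(-5*z*sin(2*z)) dz + ∫(5*sin(4*z)) dz + ∫(-cos(4*z)/2) dz.
Step 3. Integrate ∫(-5*z*sin(2*z)) dz by parts with u = z, dv = (-5*sin(2*z)) dz, so v = 5*cos(2*z)/2: now 5*z**2*sin(2*z)/2 + 5*z*cos(2*z)/2 + ∫(5*sin(4*z)) dz + ∫(-5*cos(2*z)/2) dz + ∫(-cos(4*z)/2) dz.
Step 4. Evaluate the standard form: now 5*z**2*sin(2*z)/2 + 5*z*cos(2*z)/2 - 5*sin(2*z)/4 + ∫(5*sin(4*z)) dz + ∫(-cos(4*z)/2) dz.
Step 5. Evaluate the standard form: now 5*z**2*sin(2*z)/2 + 5*z*cos(2*z)/2 - 5*sin(2*z)/4 - 5*cos(4*z)/4 + ∫(-cos(4*z)/2) dz.
Step 6. Evaluate the standard form: now 5*z**2*sin(2*z)/2 + 5*z*cos(2*z)/2 - 5*sin(2*z)/4 - sin(4*z)/8 - 5*cos(4*z)/4.
Answer: 5*z**2*sin(2*z)/2 + 5*z*cos(2*z)/2 - 5*sin(2*z)/4 - sin(4*z)/8 - 5*cos(4*z)/4.


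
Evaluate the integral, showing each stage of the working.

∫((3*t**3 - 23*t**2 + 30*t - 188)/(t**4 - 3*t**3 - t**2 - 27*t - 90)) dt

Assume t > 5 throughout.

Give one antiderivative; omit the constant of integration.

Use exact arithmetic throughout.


Step 1. Decompose ∫((3*t**3 - 23*t**2 + 30*t - 188)/(t**4 - 3*t**3 - t**2 - 27*t - 90)) dt by partial fractions, (3*t**3 - 23*t**2 + 30*t - 188)/(t**4 - 3*t**3 - t**2 - 27*t - 90) = -1/(t**2 + 9) + 4/(t + 2) - 1/(t - 5): now ∫(-1/(t - 5)) dt + ∫(4/(t + 2)) dt + ∫(-1/(t**2 + 9)) dt.
Step 2. Evaluate the standard form [assuming t > 5]: now -log(t - 5) + ∫(4/(t + 2)) dt + ∫(-1/(t**2 + 9)) dt.
Step 3. Evaluate the standard form [assuming t > -2]: now -log(t - 5) + 4*log(t + 2) + ∫(-1/(t**2 + 9)) dt.
Step 4. Evaluate the standard form: now -log(t - 5) + 4*log(t + 2) - atan(t/3)/3.
Answer: -log(t - 5) + 4*log(t + 2) - atan(t/3)/3.


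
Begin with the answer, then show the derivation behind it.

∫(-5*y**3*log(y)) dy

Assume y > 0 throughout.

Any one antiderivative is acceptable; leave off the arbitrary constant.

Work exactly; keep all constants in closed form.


The answer is -5*y**4*log(y)/4 + 5*y**4/16.
Step 1. Integrate ∫(-5*y**3*log(y)) dy by parts with u = log(y), dv = (-5*y**3) dy, so v = -5*y**4/4 [assuming y > 0]: now -5*y**4*log(y)/4 + ∫(5*y**3/4) dy.
Step 2. Evaluate the standard form: now -5*y**4*log(y)/4 + 5*y**4/16.
Answer: -5*y**4*log(y)/4 + 5*y**4/16.


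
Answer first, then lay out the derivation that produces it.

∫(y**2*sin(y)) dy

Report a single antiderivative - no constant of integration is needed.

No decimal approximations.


The answer is -y**2*cos(y) + 2*y*sin(y) + 2*cos(y).
Step 1. Integrate ∫(y**2*sin(y)) dy by parts with u = y**2, dv = (sin(y)) dy, so v = -cos(y): now -y**2*cos(y) + ∫(2*y*cos(y)) dy.
Step 2. Integrate ∫(2*y*cos(y)) dy by parts with u = y, dv = (2*cos(y)) dy, so v = 2*sin(y): now -y**2*cos(y) + 2*y*sin(y) + ∫(-2*sin(y)) dy.
Step 3. Evaluate the standard form: now -y**2*cos(y) + 2*y*sin(y) + 2*cos(y).
Answer: -y**2*cos(y) + 2*y*sin(y) + 2*cos(y).


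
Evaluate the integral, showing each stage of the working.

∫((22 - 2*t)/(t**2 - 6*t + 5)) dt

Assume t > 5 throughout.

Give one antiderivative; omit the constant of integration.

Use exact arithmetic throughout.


Step 1. Decompose ∫((22 - 2*t)/(t**2 - 6*t + 5)) dt by partial fractions, (22 - 2*t)/(t**2 - 6*t + 5) = -5/(t - 1) + 3/(t - 5): now ∫(3/(t - 5)) dt + ∫(-5/(t - 1)) dt.
Step 2. Evaluate the standard form [assuming t > 5]: now 3*log(t - 5) + ∫(-5/(t - 1)) dt.
Step 3. Evaluate the standard form [assuming t > 1]: now 3*log(t - 5) - 5*log(t - 1).
Answer: 3*log(t - 5) - 5*log(t - 1).


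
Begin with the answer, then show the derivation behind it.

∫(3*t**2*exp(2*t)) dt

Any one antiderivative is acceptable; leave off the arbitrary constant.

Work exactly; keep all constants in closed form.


The answer is 3*t**2*exp(2*t)/2 - 3*t*exp(2*t)/2 + 3*exp(2*t)/4.
Step 1. Integrate ∫(3*t**2*exp(2*t)) dt by parts with u = t**2, dv = (3*exp(2*t)) dt, so v = 3*exp(2*t)/2: now 3*t**2*exp(2*t)/2 + ∫(-3*t*exp(2*t)) dt.
Step 2. Integrate ∫(-3*t*exp(2*t)) dt by parts with u = t, dv = (-3*exp(2*t)) dt, so v = -3*exp(2*t)/2: now 3*t**2*exp(2*t)/2 - 3*t*exp(2*t)/2 + ∫(3*exp(2*t)/2) dt.
Step 3. Evaluate the standard form: now 3*t**2*exp(2*t)/2 - 3*t*exp(2*t)/2 + 3*exp(2*t)/4.
Answer: 3*t**2*exp(2*t)/2 - 3*t*exp(2*t)/2 + 3*exp(2*t)/4.


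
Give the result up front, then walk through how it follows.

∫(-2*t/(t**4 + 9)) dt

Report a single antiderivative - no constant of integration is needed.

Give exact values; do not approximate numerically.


The answer is -atan(t**2/3)/3.
Step 1. Substitute u = t**2, turning ∫(-2*t/(t**4 + 9)) dt into ∫(-1/(u**2 + 9)) du: now ∫(-1/(u**2 + 9)) du.
Step 2. Evaluate the standard form: now -atan(u/3)/3.
Step 3. Substitute back u = t**2: now -atan(t**2/3)/3.
Answer: -atan(t**2/3)/3.


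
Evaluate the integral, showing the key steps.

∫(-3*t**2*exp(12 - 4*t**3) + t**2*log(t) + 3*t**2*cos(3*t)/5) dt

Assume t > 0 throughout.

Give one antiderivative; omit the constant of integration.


Step 1. Rewrite: now ∫(-3*t**2*exp(12 - 4*t**3)) dt + ∫(t**2*log(t)) dt + ∫(3*t**2*cos(3*t)/5) dt.
Step 2. Integrate ∫(3*t**2*cos(3*t)/5) dt by parts with u = t**2, dv = (3*cos(3*t)/5) dt, so v = sin(3*t)/5: now t**2*sin(3*t)/5 + ∫(-2*t*sin(3*t)/5) dt + ∫(-3*t**2*exp(12 - 4*t**3)) dt + ∫(t**2*log(t)) dt.
Step 3. Integrate ∫(-2*t*sin(3*t)/5) dt by parts with u = t, dv = (-2*sin(3*t)/5) dt, so v = 2*cos(3*t)/15: now t**2*sin(3*t)/5 + 2*t*cos(3*t)/15 + ∫(-3*t**2*exp(12 - 4*t**3)) dt + ∫(t**2*log(t)) dt + ∫(-2*cos(3*t)/15) dt.
Step 4. Evaluate the standard form: now t**2*sin(3*t)/5 + 2*t*cos(3*t)/15 - 2*sin(3*t)/45 + ∫(-3*t**2*exp(12 - 4*t**3)) dt + ∫(t**2*log(t)) dt.
Step 5. Substitute u = t**3 - 3, turning ∫(-3*t**2*exp(12 - 4*t**3)) dt into ∫(-exp(-4*u)) du: now t**2*sin(3*t)/5 + 2*t*cos(3*t)/15 - 2*sin(3*t)/45 + ∫(t**2*log(t)) dt + ∫(-exp(-4*u)) du.
Step 6. Evaluate the standard form: now t**2*sin(3*t)/5 + 2*t*cos(3*t)/15 - 2*sin(3*t)/45 + ∫(t**2*log(t)) dt + exp(-4*u)/4.
Step 7. Substitute back u = t**3 - 3: now t**2*sin(3*t)/5 + 2*t*cos(3*t)/15 + exp(12 - 4*t**3)/4 - 2*sin(3*t)/45 + ∫(t**2*log(t)) dt.
Step 8. Integrate ∫(t**2*log(t)) dt by parts with u = log(t), dv = (t**2) dt, so v = t**3/3 [assuming t > 0]: now t**3*log(t)/3 + t**2*sin(3*t)/5 + 2*t*cos(3*t)/15 + exp(12 - 4*t**3)/4 - 2*sin(3*t)/45 + ∫(-t**2/3) dt.
Step 9. Evaluate the standard form: now t**3*log(t)/3 - t**3/9 + t**2*sin(3*t)/5 + 2*t*cos(3*t)/15 + exp(12 - 4*t**3)/4 - 2*sin(3*t)/45.
Answer: t**3*log(t)/3 - t**3/9 + t**2*sin(3*t)/5 + 2*t*cos(3*t)/15 + exp(12 - 4*t**3)/4 - 2*sin(3*t)/45.


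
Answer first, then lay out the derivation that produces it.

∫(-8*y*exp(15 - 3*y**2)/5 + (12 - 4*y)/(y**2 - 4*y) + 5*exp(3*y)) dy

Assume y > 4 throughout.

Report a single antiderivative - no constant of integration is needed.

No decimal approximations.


The answer is 5*exp(3*y)/3 + 4*exp(15 - 3*y**2)/15 - 3*log(y) - log(y - 4).
Step 1. Rewrite: now ∫(-8*y*exp(15 - 3*y**2)/5) dy + ∫((12 - 4*y)/(y**2 - 4*y)) dy + ∫(5*exp(3*y)) dy.
Step 2. Decompose ∫((12 - 4*y)/(y**2 - 4*y)) dy by partial fractions, (12 - 4*y)/(y**2 - 4*y) = -1/(y - 4) - 3/y: now ∫(-3/y) dy + ∫(-8*y*exp(15 - 3*y**2)/5) dy + ∫(-1/(y - 4)) dy + ∫(5*exp(3*y)) dy.
Step 3. Evaluate the standard form [assuming y > 4]: now -log(y - 4) + ∫(-3/y) dy + ∫(-8*y*exp(15 - 3*y**2)/5) dy + ∫(5*exp(3*y)) dy.
Step 4. Evaluate the standard form [assuming y > 0]: now -3*log(y) - log(y - 4) + ∫(-8*y*exp(15 - 3*y**2)/5) dy + ∫(5*exp(3*y)) dy.
Step 5. Evaluate the standard form: now 5*exp(3*y)/3 - 3*log(y) - log(y - 4) + ∫(-8*y*exp(15 - 3*y**2)/5) dy.
Step 6. Substitute u = y**2 - 5, turning ∫(-8*y*exp(15 - 3*y**2)/5) dy into ∫(-4*exp(-3*u)/5) du: now 5*exp(3*y)/3 - 3*log(y) - log(y - 4) + ∫(-4*exp(-3*u)/5) du.
Step 7. Evaluate the standard form: now 5*exp(3*y)/3 - 3*log(y) - log(y - 4) + 4*exp(-3*u)/15.
Step 8. Substitute back u = y**2 - 5: now 5*exp(3*y)/3 + 4*exp(15 - 3*y**2)/15 - 3*log(y) - log(y - 4).
Answer: 5*exp(3*y)/3 + 4*exp(15 - 3*y**2)/15 - 3*log(y) - log(y - 4).


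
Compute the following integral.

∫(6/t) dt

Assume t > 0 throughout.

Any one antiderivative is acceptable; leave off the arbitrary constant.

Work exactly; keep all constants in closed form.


Answer: 6*log(t).


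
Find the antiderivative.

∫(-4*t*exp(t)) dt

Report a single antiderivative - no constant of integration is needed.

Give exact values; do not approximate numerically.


Answer: -4*t*exp(t) + 4*exp(t).


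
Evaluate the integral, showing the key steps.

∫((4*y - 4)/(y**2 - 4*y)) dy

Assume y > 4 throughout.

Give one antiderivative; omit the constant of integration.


Step 1. Decompose ∫((4*y - 4)/(y**2 - 4*y)) dy by partial fractions, (4*y - 4)/(y**2 - 4*y) = 3/(y - 4) + 1/y: now ∫(1/y) dy + ∫(3/(y - 4)) dy.
Step 2. Evaluate the standard form [assuming y > 4]: now 3*log(y - 4) + ∫(1/y) dy.
Step 3. Evaluate the standard form [assuming y > 0]: now log(y) + 3*log(y - 4).
Answer: log(y) + 3*log(y - 4).


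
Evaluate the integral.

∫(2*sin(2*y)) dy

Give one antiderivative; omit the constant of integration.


Answer: -cos(2*y).


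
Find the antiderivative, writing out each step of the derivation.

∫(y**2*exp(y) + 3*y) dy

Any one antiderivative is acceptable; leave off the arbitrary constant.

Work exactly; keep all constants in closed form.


Step 1. Rewrite: now ∫(3*y) dy + ∫(y**2*exp(y)) dy.
Step 2. Evaluate the standard form: now 3*y**2/2 + ∫(y**2*exp(y)) dy.
Step 3. Integrate ∫(y**2*exp(y)) dy by parts with u = y**2, dv = (exp(y)) dy, so v = exp(y): now y**2*exp(y) + 3*y**2/2 + ∫(-2*y*exp(y)) dy.
Step 4. Integrate ∫(-2*y*exp(y)) dy by parts with u = y, dv = (-2*exp(y)) dy, so v = -2*exp(y): now y**2*exp(y) + 3*y**2/2 - 2*y*exp(y) + ∫(2*exp(y)) dy.
Step 5. Evaluate the standard form: now y**2*exp(y) + 3*y**2/2 - 2*y*exp(y) + 2*exp(y).
Answer: y**2*exp(y) + 3*y**2/2 - 2*y*exp(y) + 2*exp(y).


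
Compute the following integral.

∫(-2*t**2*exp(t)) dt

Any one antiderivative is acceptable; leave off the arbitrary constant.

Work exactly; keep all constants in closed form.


Answer: -2*t**2*exp(t) + 4*t*exp(t) - 4*exp(t).


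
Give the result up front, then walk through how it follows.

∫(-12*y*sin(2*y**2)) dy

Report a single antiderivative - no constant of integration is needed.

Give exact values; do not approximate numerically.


The answer is 3*cos(2*y**2).
Step 1. Substitute u = y**2, turning ∫(-12*y*sin(2*y**2)) dy into ∫(-6*sin(2*u)) du: now ∫(-6*sin(2*u)) du.
Step 2. Evaluate the standard form: now 3*cos(2*u).
Step 3. Substitute back u = y**2: now 3*cos(2*y**2).
Answer: 3*cos(2*y**2).


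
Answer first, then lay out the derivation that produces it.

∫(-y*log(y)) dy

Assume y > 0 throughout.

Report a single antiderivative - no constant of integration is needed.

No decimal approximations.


The answer is -y**2*log(y)/2 + y**2/4.
Step 1. Integrate ∫(-y*log(y)) dy by parts with u = log(y), dv = (-y) dy, so v = -y**2/2 [assuming y > 0]: now -y**2*log(y)/2 + ∫(y/2) dy.
Step 2. Evaluate the standard form: now -y**2*log(y)/2 + y**2/4.
Answer: -y**2*log(y)/2 + y**2/4.


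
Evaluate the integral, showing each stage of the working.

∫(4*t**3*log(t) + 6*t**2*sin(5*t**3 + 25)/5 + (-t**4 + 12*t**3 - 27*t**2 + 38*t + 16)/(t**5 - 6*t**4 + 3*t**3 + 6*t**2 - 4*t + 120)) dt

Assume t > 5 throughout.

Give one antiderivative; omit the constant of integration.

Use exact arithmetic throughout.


Step 1. Rewrite: now ∫(6*t**2*sin(5*t**3 + 25)/5) dt + ∫(4*t**3*log(t)) dt + ∫((-t**4 + 12*t**3 - 27*t**2 + 38*t + 16)/(t**5 - 6*t**4 + 3*t**3 + 6*t**2 - 4*t + 120)) dt.
Step 2. Decompose ∫((-t**4 + 12*t**3 - 27*t**2 + 38*t + 16)/(t**5 - 6*t**4 + 3*t**3 + 6*t**2 - 4*t + 120)) dt by partial fractions, (-t**4 + 12*t**3 - 27*t**2 + 38*t + 16)/(t**5 - 6*t**4 + 3*t**3 + 6*t**2 - 4*t + 120) = 2/(t**2 + 4) - 1/(t + 2) - 1/(t - 3) + 1/(t - 5): now ∫(6*t**2*sin(5*t**3 + 25)/5) dt + ∫(4*t**3*log(t)) dt + ∫(1/(t - 5)) dt + ∫(-1/(t - 3)) dt + ∫(-1/(t + 2)) dt + ∫(2/(t**2 + 4)) dt.
Step 3. Evaluate the standard form [assuming t > -2]: now -log(t + 2) + ∫(6*t**2*sin(5*t**3 + 25)/5) dt + ∫(4*t**3*log(t)) dt + ∫(1/(t - 5)) dt + ∫(-1/(t - 3)) dt + ∫(2/(t**2 + 4)) dt.
Step 4. Evaluate the standard form [assuming t > 3]: now -log(t - 3) - log(t + 2) + ∫(6*t**2*sin(5*t**3 + 25)/5) dt + ∫(4*t**3*log(t)) dt + ∫(1/(t - 5)) dt + ∫(2/(t**2 + 4)) dt.
Step 5. Evaluate the standard form [assuming t > 5]: now log(t - 5) - log(t - 3) - log(t + 2) + ∫(6*t**2*sin(5*t**3 + 25)/5) dt + ∫(4*t**3*log(t)) dt + ∫(2/(t**2 + 4)) dt.
Step 6. Evaluate the standard form: now log(t - 5) - log(t - 3) - log(t + 2) + atan(t/2) + ∫(6*t**2*sin(5*t**3 + 25)/5) dt + ∫(4*t**3*log(t)) dt.
Step 7. Integrate ∫(4*t**3*log(t)) dt by parts with u = log(t), dv = (4*t**3) dt, so v = t**4 [assuming t > 0]: now t**4*log(t) + log(t - 5) - log(t - 3) - log(t + 2) + atan(t/2) + ∫(-t**3) dt + ∫(6*t**2*sin(5*t**3 + 25)/5) dt.
Step 8. Evaluate the standard form: now t**4*log(t) - t**4/4 + log(t - 5) - log(t - 3) - log(t + 2) + atan(t/2) + ∫(6*t**2*sin(5*t**3 + 25)/5) dt.
Step 9. Substitute u = t**3 + 5, turning ∫(6*t**2*sin(5*t**3 + 25)/5) dt into ∫(2*sin(5*u)/5) du: now t**4*log(t) - t**4/4 + log(t - 5) - log(t - 3) - log(t + 2) + atan(t/2) + ∫(2*sin(5*u)/5) du.
Step 10. Evaluate the standard form: now t**4*log(t) - t**4/4 + log(t - 5) - log(t - 3) - log(t + 2) - 2*cos(5*u)/25 + atan(t/2).
Step 11. Substitute back u = t**3 + 5: now t**4*log(t) - t**4/4 + log(t - 5) - log(t - 3) - log(t + 2) - 2*cos(5*t**3 + 25)/25 + atan(t/2).
Answer: t**4*log(t) - t**4/4 + log(t - 5) - log(t - 3) - log(t + 2) - 2*cos(5*t**3 + 25)/25 + atan(t/2).


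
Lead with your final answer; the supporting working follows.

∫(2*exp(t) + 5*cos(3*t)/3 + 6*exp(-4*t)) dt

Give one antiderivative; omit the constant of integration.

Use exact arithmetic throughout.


The answer is 2*exp(t) + 5*sin(3*t)/9 - 3*exp(-4*t)/2.
Step 1. Rewrite: now ∫(6*exp(-4*t)) dt + ∫(2*exp(t)) dt + ∫(5*cos(3*t)/3) dt.
Step 2. Evaluate the standard form: now 2*exp(t) + ∫(6*exp(-4*t)) dt + ∫(5*cos(3*t)/3) dt.
Step 3. Evaluate the standard form: now 2*exp(t) + ∫(5*cos(3*t)/3) dt - 3*exp(-4*t)/2.
Step 4. Evaluate the standard form: now 2*exp(t) + 5*sin(3*t)/9 - 3*exp(-4*t)/2.
Answer: 2*exp(t) + 5*sin(3*t)/9 - 3*exp(-4*t)/2.


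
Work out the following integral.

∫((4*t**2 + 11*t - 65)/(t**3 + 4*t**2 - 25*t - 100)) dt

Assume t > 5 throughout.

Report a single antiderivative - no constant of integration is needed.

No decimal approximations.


Answer: log(t - 5) + 5*log(t + 4) - 2*log(t + 5).


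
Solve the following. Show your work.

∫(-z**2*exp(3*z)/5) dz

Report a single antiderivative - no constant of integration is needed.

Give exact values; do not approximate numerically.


Step 1. Integrate ∫(-z**2*exp(3*z)/5) dz by parts with u = z**2, dv = (-exp(3*z)/5) dz, so v = -exp(3*z)/15: now -z**2*exp(3*z)/15 + ∫(2*z*exp(3*z)/15) dz.
Step 2. Integrate ∫(2*z*exp(3*z)/15) dz by parts with u = z, dv = (2*exp(3*z)/15) dz, so v = 2*exp(3*z)/45: now -z**2*exp(3*z)/15 + 2*z*exp(3*z)/45 + ∫(-2*exp(3*z)/45) dz.
Step 3. Evaluate the standard form: now -z**2*exp(3*z)/15 + 2*z*exp(3*z)/45 - 2*exp(3*z)/135.
Answer: -z**2*exp(3*z)/15 + 2*z*exp(3*z)/45 - 2*exp(3*z)/135.


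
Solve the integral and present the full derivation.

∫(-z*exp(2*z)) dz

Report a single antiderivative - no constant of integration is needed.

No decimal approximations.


Step 1. Integrate ∫(-z*exp(2*z)) dz by parts with u = z, dv = (-exp(2*z)) dz, so v = -exp(2*z)/2: now -z*exp(2*z)/2 + ∫(exp(2*z)/2) dz.
Step 2. Evaluate the standard form: now -z*exp(2*z)/2 + exp(2*z)/4.
Answer: -z*exp(2*z)/2 + exp(2*z)/4.


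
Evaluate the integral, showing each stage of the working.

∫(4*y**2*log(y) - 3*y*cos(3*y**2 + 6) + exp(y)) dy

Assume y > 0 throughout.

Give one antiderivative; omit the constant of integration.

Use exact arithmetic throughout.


Step 1. Rewrite: now ∫(-3*y*cos(3*y**2 + 6)) dy + ∫(4*y**2*log(y)) dy + ∫(exp(y)) dy.
Step 2. Substitute u = y**2 + 2, turning ∫(-3*y*cos(3*y**2 + 6)) dy into ∫(-3*cos(3*u)/2) du: now ∫(4*y**2*log(y)) dy + ∫(exp(y)) dy + ∫(-3*cos(3*u)/2) du.
Step 3. Evaluate the standard form: now -sin(3*u)/2 + ∫(4*y**2*log(y)) dy + ∫(exp(y)) dy.
Step 4. Substitute back u = y**2 + 2: now -sin(3*y**2 + 6)/2 + ∫(4*y**2*log(y)) dy + ∫(exp(y)) dy.
Step 5. Evaluate the standard form: now exp(y) - sin(3*y**2 + 6)/2 + ∫(4*y**2*log(y)) dy.
Step 6. Integrate ∫(4*y**2*log(y)) dy by parts with u = log(y), dv = (4*y**2) dy, so v = 4*y**3/3 [assuming y > 0]: now 4*y**3*log(y)/3 + exp(y) - sin(3*y**2 + 6)/2 + ∫(-4*y**2/3) dy.
Step 7. Evaluate the standard form: now 4*y**3*log(y)/3 - 4*y**3/9 + exp(y) - sin(3*y**2 + 6)/2.
Answer: 4*y**3*log(y)/3 - 4*y**3/9 + exp(y) - sin(3*y**2 + 6)/2.


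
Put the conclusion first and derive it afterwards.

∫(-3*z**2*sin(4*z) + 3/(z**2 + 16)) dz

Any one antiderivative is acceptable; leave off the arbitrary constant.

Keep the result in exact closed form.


The answer is 3*z**2*cos(4*z)/4 - 3*z*sin(4*z)/8 - 3*cos(4*z)/32 + 3*atan(z/4)/4.
Step 1. Rewrite: now ∫(-3*z**2*sin(4*z)) dz + ∫(3/(z**2 + 16)) dz.
Step 2. Evaluate the standard form: now 3*atan(z/4)/4 + ∫(-3*z**2*sin(4*z)) dz.
Step 3. Integrate ∫(-3*z**2*sin(4*z)) dz by parts with u = z**2, dv = (-3*sin(4*z)) dz, so v = 3*cos(4*z)/4: now 3*z**2*cos(4*z)/4 + 3*atan(z/4)/4 + ∫(-3*z*cos(4*z)/2) dz.
Step 4. Integrate ∫(-3*z*cos(4*z)/2) dz by parts with u = z, dv = (-3*cos(4*z)/2) dz, so v = -3*sin(4*z)/8: now 3*z**2*cos(4*z)/4 - 3*z*sin(4*z)/8 + 3*atan(z/4)/4 + ∫(3*sin(4*z)/8) dz.
Step 5. Evaluate the standard form: now 3*z**2*cos(4*z)/4 - 3*z*sin(4*z)/8 - 3*cos(4*z)/32 + 3*atan(z/4)/4.
Answer: 3*z**2*cos(4*z)/4 - 3*z*sin(4*z)/8 - 3*cos(4*z)/32 + 3*atan(z/4)/4.


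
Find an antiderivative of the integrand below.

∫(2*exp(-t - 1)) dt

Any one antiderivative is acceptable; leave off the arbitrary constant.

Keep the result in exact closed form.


Answer: -2*exp(-t - 1).


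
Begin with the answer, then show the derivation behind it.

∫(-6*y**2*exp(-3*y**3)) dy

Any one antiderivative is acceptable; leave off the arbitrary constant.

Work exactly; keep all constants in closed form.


The answer is 2*exp(-3*y**3)/3.
Step 1. Substitute u = y**3, turning ∫(-6*y**2*exp(-3*y**3)) dy into ∫(-2*exp(-3*u)) du: now ∫(-2*exp(-3*u)) du.
Step 2. Evaluate the standard form: now 2*exp(-3*u)/3.
Step 3. Substitute back u = y**3: now 2*exp(-3*y**3)/3.
Answer: 2*exp(-3*y**3)/3.


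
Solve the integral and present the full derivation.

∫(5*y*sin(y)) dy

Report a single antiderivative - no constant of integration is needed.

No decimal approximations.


Step 1. Integrate ∫(5*y*sin(y)) dy by parts with u = y, dv = (5*sin(y)) dy, so v = -5*cos(y): now -5*y*cos(y) + ∫(5*cos(y)) dy.
Step 2. Evaluate the standard form: now -5*y*cos(y) + 5*sin(y).
Answer: -5*y*cos(y) + 5*sin(y).


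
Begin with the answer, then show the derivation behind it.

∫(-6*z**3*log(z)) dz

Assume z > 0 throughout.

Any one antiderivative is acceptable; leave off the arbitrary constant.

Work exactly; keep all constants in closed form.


The answer is -3*z**4*log(z)/2 + 3*z**4/8.
Step 1. Integrate ∫(-6*z**3*log(z)) dz by parts with u = log(z), dv = (-6*z**3) dz, so v = -3*z**4/2 [assuming z > 0]: now -3*z**4*log(z)/2 + ∫(3*z**3/2) dz.
Step 2. Evaluate the standard form: now -3*z**4*log(z)/2 + 3*z**4/8.
Answer: -3*z**4*log(z)/2 + 3*z**4/8.


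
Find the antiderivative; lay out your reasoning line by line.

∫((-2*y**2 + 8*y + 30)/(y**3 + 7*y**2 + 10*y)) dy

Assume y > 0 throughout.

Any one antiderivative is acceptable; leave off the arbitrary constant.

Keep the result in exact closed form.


Step 1. Decompose ∫((-2*y**2 + 8*y + 30)/(y**3 + 7*y**2 + 10*y)) dy by partial fractions, (-2*y**2 + 8*y + 30)/(y**3 + 7*y**2 + 10*y) = -4/(y + 5) - 1/(y + 2) + 3/y: now ∫(3/y) dy + ∫(-1/(y + 2)) dy + ∫(-4/(y + 5)) dy.
Step 2. Evaluate the standard form [assuming y > -2]: now -log(y + 2) + ∫(3/y) dy + ∫(-4/(y + 5)) dy.
Step 3. Evaluate the standard form [assuming y > -5]: now -log(y + 2) - 4*log(y + 5) + ∫(3/y) dy.
Step 4. Evaluate the standard form [assuming y > 0]: now 3*log(y) - log(y + 2) - 4*log(y + 5).
Answer: 3*log(y) - log(y + 2) - 4*log(y + 5).


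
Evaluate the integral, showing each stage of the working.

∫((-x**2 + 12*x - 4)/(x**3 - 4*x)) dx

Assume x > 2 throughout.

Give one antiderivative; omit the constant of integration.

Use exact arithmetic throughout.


Step 1. Decompose ∫((-x**2 + 12*x - 4)/(x**3 - 4*x)) dx by partial fractions, (-x**2 + 12*x - 4)/(x**3 - 4*x) = -4/(x + 2) + 2/(x - 2) + 1/x: now ∫(1/x) dx + ∫(2/(x - 2)) dx + ∫(-4/(x + 2)) dx.
Step 2. Evaluate the standard form [assuming x > -2]: now -4*log(x + 2) + ∫(1/x) dx + ∫(2/(x - 2)) dx.
Step 3. Evaluate the standard form [assuming x > 0]: now log(x) - 4*log(x + 2) + ∫(2/(x - 2)) dx.
Step 4. Evaluate the standard form [assuming x > 2]: now log(x) + 2*log(x - 2) - 4*log(x + 2).
Answer: log(x) + 2*log(x - 2) - 4*log(x + 2).


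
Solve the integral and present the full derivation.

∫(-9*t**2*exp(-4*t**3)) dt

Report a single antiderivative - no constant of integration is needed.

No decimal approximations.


Step 1. Substitute u = t**3, turning ∫(-9*t**2*exp(-4*t**3)) dt into ∫(-3*exp(-4*u)) du: now ∫(-3*exp(-4*u)) du.
Step 2. Evaluate the standard form: now 3*exp(-4*u)/4.
Step 3. Substitute back u = t**3: now 3*exp(-4*t**3)/4.
Answer: 3*exp(-4*t**3)/4.


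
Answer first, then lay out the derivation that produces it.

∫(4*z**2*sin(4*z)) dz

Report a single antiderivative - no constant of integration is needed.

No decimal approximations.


The answer is -z**2*cos(4*z) + z*sin(4*z)/2 + cos(4*z)/8.
Step 1. Integrate ∫(4*z**2*sin(4*z)) dz by parts with u = z**2, dv = (4*sin(4*z)) dz, so v = -cos(4*z): now -z**2*cos(4*z) + ∫(2*z*cos(4*z)) dz.
Step 2. Integrate ∫(2*z*cos(4*z)) dz by parts with u = z, dv = (2*cos(4*z)) dz, so v = sin(4*z)/2: now -z**2*cos(4*z) + z*sin(4*z)/2 + ∫(-sin(4*z)/2) dz.
Step 3. Evaluate the standard form: now -z**2*cos(4*z) + z*sin(4*z)/2 + cos(4*z)/8.
Answer: -z**2*cos(4*z) + z*sin(4*z)/2 + cos(4*z)/8.


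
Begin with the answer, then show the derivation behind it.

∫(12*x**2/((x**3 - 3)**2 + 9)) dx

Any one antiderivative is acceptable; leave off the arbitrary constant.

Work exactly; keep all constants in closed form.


The answer is 4*atan(x**3/3 - 1)/3.
Step 1. Substitute u = x**3 - 3, turning ∫(12*x**2/((x**3 - 3)**2 + 9)) dx into ∫(4/(u**2 + 9)) du: now ∫(4/(u**2 + 9)) du.
Step 2. Evaluate the standard form: now 4*atan(u/3)/3.
Step 3. Substitute back u = x**3 - 3: now 4*atan(x**3/3 - 1)/3.
Answer: 4*atan(x**3/3 - 1)/3.


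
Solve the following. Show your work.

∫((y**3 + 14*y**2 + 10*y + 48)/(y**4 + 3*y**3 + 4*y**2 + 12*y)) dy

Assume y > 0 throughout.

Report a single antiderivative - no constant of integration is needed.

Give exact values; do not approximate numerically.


Step 1. Decompose ∫((y**3 + 14*y**2 + 10*y + 48)/(y**4 + 3*y**3 + 4*y**2 + 12*y)) dy by partial fractions, (y**3 + 14*y**2 + 10*y + 48)/(y**4 + 3*y**3 + 4*y**2 + 12*y) = 2/(y**2 + 4) - 3/(y + 3) + 4/y: now ∫(4/y) dy + ∫(-3/(y + 3)) dy + ∫(2/(y**2 + 4)) dy.
Step 2. Evaluate the standard form [assuming y > 0]: now 4*log(y) + ∫(-3/(y + 3)) dy + ∫(2/(y**2 + 4)) dy.
Step 3. Evaluate the standard form [assuming y > -3]: now 4*log(y) - 3*log(y + 3) + ∫(2/(y**2 + 4)) dy.
Step 4. Evaluate the standard form: now 4*log(y) - 3*log(y + 3) + atan(y/2).
Answer: 4*log(y) - 3*log(y + 3) + atan(y/2).


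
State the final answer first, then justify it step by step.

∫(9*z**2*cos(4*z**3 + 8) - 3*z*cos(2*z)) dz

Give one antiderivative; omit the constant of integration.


The answer is -3*z*sin(2*z)/2 + 3*sin(4*z**3 + 8)/4 - 3*cos(2*z)/4.
Step 1. Rewrite: now ∫(-3*z*cos(2*z)) dz + ∫(9*z**2*cos(4*z**3 + 8)) dz.
Step 2. Integrate ∫(-3*z*cos(2*z)) dz by parts with u = z, dv = (-3*cos(2*z)) dz, so v = -3*sin(2*z)/2: now -3*z*sin(2*z)/2 + ∫(9*z**2*cos(4*z**3 + 8)) dz + ∫(3*sin(2*z)/2) dz.
Step 3. Evaluate the standard form: now -3*z*sin(2*z)/2 - 3*cos(2*z)/4 + ∫(9*z**2*cos(4*z**3 + 8)) dz.
Step 4. Substitute u = z**3 + 2, turning ∫(9*z**2*cos(4*z**3 + 8)) dz into ∫(3*cos(4*u)) du: now -3*z*sin(2*z)/2 - 3*cos(2*z)/4 + ∫(3*cos(4*u)) du.
Step 5. Evaluate the standard form: now -3*z*sin(2*z)/2 + 3*sin(4*u)/4 - 3*cos(2*z)/4.
Step 6. Substitute back u = z**3 + 2: now -3*z*sin(2*z)/2 + 3*sin(4*z**3 + 8)/4 - 3*cos(2*z)/4.
Answer: -3*z*sin(2*z)/2 + 3*sin(4*z**3 + 8)/4 - 3*cos(2*z)/4.
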